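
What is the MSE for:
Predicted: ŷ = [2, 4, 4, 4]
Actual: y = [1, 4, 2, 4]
MSE = 1.25

MSE = (1/4)((2-1)² + (4-4)² + (4-2)² + (4-4)²) = (1/4)(1 + 0 + 4 + 0) = 1.25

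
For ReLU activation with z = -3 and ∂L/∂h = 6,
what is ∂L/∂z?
∂L/∂z = 0

h = ReLU(-3) = 0
Since z < 0: ∂h/∂z = 0
∂L/∂z = ∂L/∂h · ∂h/∂z = 6 × 0 = 0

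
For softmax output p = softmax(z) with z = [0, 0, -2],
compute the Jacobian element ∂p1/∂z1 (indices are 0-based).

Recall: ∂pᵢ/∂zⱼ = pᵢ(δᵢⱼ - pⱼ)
∂p1/∂z1 = 0.249

p = softmax(z) = [0.4683, 0.4683, 0.06338]
p1 = 0.4683

∂p1/∂z1 = p1(1 - p1) = 0.4683 × (1 - 0.4683) = 0.249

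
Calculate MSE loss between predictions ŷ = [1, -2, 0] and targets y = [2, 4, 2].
MSE = 13.67

MSE = (1/3)((1-2)² + (-2-4)² + (0-2)²) = (1/3)(1 + 36 + 4) = 13.67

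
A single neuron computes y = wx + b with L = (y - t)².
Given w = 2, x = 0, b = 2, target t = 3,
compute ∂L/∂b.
∂L/∂b = -2

y = wx + b = (2)(0) + 2 = 2
∂L/∂y = 2(y - t) = 2(2 - 3) = -2
∂y/∂b = 1
∂L/∂b = ∂L/∂y · ∂y/∂b = -2 × 1 = -2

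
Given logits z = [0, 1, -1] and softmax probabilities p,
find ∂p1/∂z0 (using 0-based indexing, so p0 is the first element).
∂p1/∂z0 = -0.1628

p = softmax(z) = [0.2447, 0.6652, 0.09003]
p1 = 0.6652, p0 = 0.2447

∂p1/∂z0 = -p1 × p0 = -0.6652 × 0.2447 = -0.1628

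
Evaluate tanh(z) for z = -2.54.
-0.9876

tanh(-2.54) = (e^(-2.54) - e^(2.54))/(e^(-2.54) + e^(2.54)) = -0.9876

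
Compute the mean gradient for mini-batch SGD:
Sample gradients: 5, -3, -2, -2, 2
Average gradient = 0

Average = (1/5)(5 + -3 + -2 + -2 + 2) = 0/5 = 0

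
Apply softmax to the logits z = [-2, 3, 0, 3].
p = [0.0033, 0.4863, 0.0242, 0.4863]

exp(z) = [0.1353, 20.09, 1, 20.09]
Sum = 41.31
p = [0.0033, 0.4863, 0.0242, 0.4863]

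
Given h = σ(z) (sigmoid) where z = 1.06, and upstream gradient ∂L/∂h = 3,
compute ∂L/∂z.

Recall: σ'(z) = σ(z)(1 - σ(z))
∂L/∂z = 0.5733

σ(1.06) = 0.7427
σ'(1.06) = σ(1.06)(1 - σ(1.06)) = 0.7427 × 0.2573 = 0.1911
∂L/∂z = ∂L/∂h · σ'(z) = 3 × 0.1911 = 0.5733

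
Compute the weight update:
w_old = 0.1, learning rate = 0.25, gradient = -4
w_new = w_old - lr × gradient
w_new = 1.1

w_new = w - η·∂L/∂w = 0.1 - 0.25×(-4) = 0.1 - (-1) = 1.1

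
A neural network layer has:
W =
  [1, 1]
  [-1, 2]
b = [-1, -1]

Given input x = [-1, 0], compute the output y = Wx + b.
y = [-2, 0]

Wx = [1×-1 + 1×0, -1×-1 + 2×0]
   = [-1, 1]
y = Wx + b = [-1 + -1, 1 + -1] = [-2, 0]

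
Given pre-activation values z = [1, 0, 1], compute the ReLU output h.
h = [1, 0, 1]

ReLU applied element-wise: max(0,1)=1, max(0,0)=0, max(0,1)=1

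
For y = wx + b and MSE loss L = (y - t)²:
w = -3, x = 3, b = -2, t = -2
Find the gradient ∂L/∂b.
∂L/∂b = -18

y = wx + b = (-3)(3) + -2 = -11
∂L/∂y = 2(y - t) = 2(-11 - -2) = -18
∂y/∂b = 1
∂L/∂b = ∂L/∂y · ∂y/∂b = -18 × 1 = -18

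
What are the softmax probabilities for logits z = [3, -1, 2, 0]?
p = [0.6964, 0.0128, 0.2562, 0.0347]

exp(z) = [20.09, 0.3679, 7.389, 1]
Sum = 28.84
p = [0.6964, 0.0128, 0.2562, 0.0347]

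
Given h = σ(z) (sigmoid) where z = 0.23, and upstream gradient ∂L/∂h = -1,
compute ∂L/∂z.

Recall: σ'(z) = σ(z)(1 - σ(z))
∂L/∂z = -0.2467

σ(0.23) = 0.5572
σ'(0.23) = σ(0.23)(1 - σ(0.23)) = 0.5572 × 0.4428 = 0.2467
∂L/∂z = ∂L/∂h · σ'(z) = -1 × 0.2467 = -0.2467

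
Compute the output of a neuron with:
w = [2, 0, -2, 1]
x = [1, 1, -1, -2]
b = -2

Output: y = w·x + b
y = 0

y = (2)(1) + (0)(1) + (-2)(-1) + (1)(-2) + -2 = 0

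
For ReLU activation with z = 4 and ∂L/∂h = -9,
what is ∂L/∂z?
∂L/∂z = -9

h = ReLU(4) = 4
Since z > 0: ∂h/∂z = 1
∂L/∂z = ∂L/∂h · ∂h/∂z = -9 × 1 = -9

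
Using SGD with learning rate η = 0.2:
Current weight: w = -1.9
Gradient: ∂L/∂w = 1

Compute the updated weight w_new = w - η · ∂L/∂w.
w_new = -2.1

w_new = w - η·∂L/∂w = -1.9 - 0.2×(1) = -1.9 - (0.2) = -2.1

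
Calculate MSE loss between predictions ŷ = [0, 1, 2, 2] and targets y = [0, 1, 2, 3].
MSE = 0.25

MSE = (1/4)((0-0)² + (1-1)² + (2-2)² + (2-3)²) = (1/4)(0 + 0 + 0 + 1) = 0.25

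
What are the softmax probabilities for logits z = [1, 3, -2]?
p = [0.1185, 0.8756, 0.0059]

exp(z) = [2.718, 20.09, 0.1353]
Sum = 22.94
p = [0.1185, 0.8756, 0.0059]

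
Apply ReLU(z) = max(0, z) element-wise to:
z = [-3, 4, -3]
h = [0, 4, 0]

ReLU applied element-wise: max(0,-3)=0, max(0,4)=4, max(0,-3)=0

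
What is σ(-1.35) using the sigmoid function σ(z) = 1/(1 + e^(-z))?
0.2059

sigmoid(-1.35) = 1/(1 + e^(1.35)) = 1/(1 + 3.857) = 0.2059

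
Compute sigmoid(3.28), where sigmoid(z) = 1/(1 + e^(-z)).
0.9637

sigmoid(3.28) = 1/(1 + e^(-3.28)) = 1/(1 + 0.03763) = 0.9637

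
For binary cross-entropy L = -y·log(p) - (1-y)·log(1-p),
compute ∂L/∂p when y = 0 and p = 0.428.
∂L/∂p = 1.748

∂L/∂p = -y/p + (1-y)/(1-p) = 0 + 1/0.572 = 1.748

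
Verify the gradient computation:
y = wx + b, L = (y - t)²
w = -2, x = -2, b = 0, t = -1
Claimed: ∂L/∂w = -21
Incorrect

y = (-2)(-2) + 0 = 4
∂L/∂y = 2(y - t) = 2(4 - -1) = 10
∂y/∂w = x = -2
∂L/∂w = 10 × -2 = -20

Claimed value: -21
Incorrect: The correct gradient is -20.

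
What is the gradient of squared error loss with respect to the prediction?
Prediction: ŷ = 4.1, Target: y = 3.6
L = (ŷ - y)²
∂L/∂ŷ = 1.0

∂L/∂ŷ = 2(ŷ - y) = 2(4.1 - 3.6) = 2(0.5) = 1.0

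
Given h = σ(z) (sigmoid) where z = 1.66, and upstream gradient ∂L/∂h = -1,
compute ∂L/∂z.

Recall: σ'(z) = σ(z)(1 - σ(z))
∂L/∂z = -0.1342

σ(1.66) = 0.8402
σ'(1.66) = σ(1.66)(1 - σ(1.66)) = 0.8402 × 0.1598 = 0.1342
∂L/∂z = ∂L/∂h · σ'(z) = -1 × 0.1342 = -0.1342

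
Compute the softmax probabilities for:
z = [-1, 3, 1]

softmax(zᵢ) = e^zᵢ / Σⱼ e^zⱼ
p = [0.0159, 0.8668, 0.1173]

exp(z) = [0.3679, 20.09, 2.718]
Sum = 23.17
p = [0.0159, 0.8668, 0.1173]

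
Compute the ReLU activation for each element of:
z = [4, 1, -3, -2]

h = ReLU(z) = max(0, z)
h = [4, 1, 0, 0]

ReLU applied element-wise: max(0,4)=4, max(0,1)=1, max(0,-3)=0, max(0,-2)=0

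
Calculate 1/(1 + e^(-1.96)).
0.8765

sigmoid(1.96) = 1/(1 + e^(-1.96)) = 1/(1 + 0.1409) = 0.8765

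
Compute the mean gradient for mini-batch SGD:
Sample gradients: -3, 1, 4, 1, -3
Average gradient = 0

Average = (1/5)(-3 + 1 + 4 + 1 + -3) = 0/5 = 0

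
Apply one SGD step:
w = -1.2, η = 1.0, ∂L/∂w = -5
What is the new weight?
w_new = 3.8

w_new = w - η·∂L/∂w = -1.2 - 1.0×(-5) = -1.2 - (-5) = 3.8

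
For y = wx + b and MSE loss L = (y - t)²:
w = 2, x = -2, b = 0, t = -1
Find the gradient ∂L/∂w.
∂L/∂w = 12

y = wx + b = (2)(-2) + 0 = -4
∂L/∂y = 2(y - t) = 2(-4 - -1) = -6
∂y/∂w = x = -2
∂L/∂w = ∂L/∂y · ∂y/∂w = -6 × -2 = 12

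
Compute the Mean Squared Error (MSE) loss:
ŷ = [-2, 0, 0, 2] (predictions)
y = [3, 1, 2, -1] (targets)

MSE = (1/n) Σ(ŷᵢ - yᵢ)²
MSE = 9.75

MSE = (1/4)((-2-3)² + (0-1)² + (0-2)² + (2--1)²) = (1/4)(25 + 1 + 4 + 9) = 9.75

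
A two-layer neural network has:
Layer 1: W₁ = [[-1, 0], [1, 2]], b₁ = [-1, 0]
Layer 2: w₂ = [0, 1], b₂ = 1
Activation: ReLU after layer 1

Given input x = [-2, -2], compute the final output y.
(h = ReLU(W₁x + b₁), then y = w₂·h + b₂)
y = 1

Layer 1 pre-activation: z₁ = [1, -6]
After ReLU: h = [1, 0]
Layer 2 output: y = 0×1 + 1×0 + 1 = 1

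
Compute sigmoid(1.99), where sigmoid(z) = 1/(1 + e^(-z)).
0.8797

sigmoid(1.99) = 1/(1 + e^(-1.99)) = 1/(1 + 0.1367) = 0.8797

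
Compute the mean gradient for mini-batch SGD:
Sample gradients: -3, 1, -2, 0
Average gradient = -1

Average = (1/4)(-3 + 1 + -2 + 0) = -4/4 = -1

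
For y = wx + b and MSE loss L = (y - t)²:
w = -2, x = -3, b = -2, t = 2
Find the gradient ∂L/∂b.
∂L/∂b = 4

y = wx + b = (-2)(-3) + -2 = 4
∂L/∂y = 2(y - t) = 2(4 - 2) = 4
∂y/∂b = 1
∂L/∂b = ∂L/∂y · ∂y/∂b = 4 × 1 = 4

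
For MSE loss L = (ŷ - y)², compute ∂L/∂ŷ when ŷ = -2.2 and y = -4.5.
∂L/∂ŷ = 4.6

∂L/∂ŷ = 2(ŷ - y) = 2(-2.2 - -4.5) = 2(2.3) = 4.6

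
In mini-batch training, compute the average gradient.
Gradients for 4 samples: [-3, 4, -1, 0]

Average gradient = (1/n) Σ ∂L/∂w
Average gradient = 0

Average = (1/4)(-3 + 4 + -1 + 0) = 0/4 = 0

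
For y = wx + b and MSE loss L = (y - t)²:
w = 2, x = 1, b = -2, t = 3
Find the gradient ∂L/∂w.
∂L/∂w = -6

y = wx + b = (2)(1) + -2 = 0
∂L/∂y = 2(y - t) = 2(0 - 3) = -6
∂y/∂w = x = 1
∂L/∂w = ∂L/∂y · ∂y/∂w = -6 × 1 = -6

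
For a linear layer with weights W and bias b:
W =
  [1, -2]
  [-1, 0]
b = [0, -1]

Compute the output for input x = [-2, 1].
y = [-4, 1]

Wx = [1×-2 + -2×1, -1×-2 + 0×1]
   = [-4, 2]
y = Wx + b = [-4 + 0, 2 + -1] = [-4, 1]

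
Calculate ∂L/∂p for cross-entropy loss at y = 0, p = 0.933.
∂L/∂p = 14.93

∂L/∂p = -y/p + (1-y)/(1-p) = 0 + 1/0.067 = 14.93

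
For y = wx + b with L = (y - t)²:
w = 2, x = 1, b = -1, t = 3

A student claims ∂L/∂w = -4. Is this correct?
Correct

y = (2)(1) + -1 = 1
∂L/∂y = 2(y - t) = 2(1 - 3) = -4
∂y/∂w = x = 1
∂L/∂w = -4 × 1 = -4

Claimed value: -4
Correct: The correct gradient is -4.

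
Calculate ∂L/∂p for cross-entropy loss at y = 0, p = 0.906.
∂L/∂p = 10.64

∂L/∂p = -y/p + (1-y)/(1-p) = 0 + 1/0.094 = 10.64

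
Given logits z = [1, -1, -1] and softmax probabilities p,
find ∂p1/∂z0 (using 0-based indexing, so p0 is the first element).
∂p1/∂z0 = -0.08382

p = softmax(z) = [0.787, 0.1065, 0.1065]
p1 = 0.1065, p0 = 0.787

∂p1/∂z0 = -p1 × p0 = -0.1065 × 0.787 = -0.08382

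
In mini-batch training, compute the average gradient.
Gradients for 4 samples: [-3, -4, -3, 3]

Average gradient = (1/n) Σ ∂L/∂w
Average gradient = -1.75

Average = (1/4)(-3 + -4 + -3 + 3) = -7/4 = -1.75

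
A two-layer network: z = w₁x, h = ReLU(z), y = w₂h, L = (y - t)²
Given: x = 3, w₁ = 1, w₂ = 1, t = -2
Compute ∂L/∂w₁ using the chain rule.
∂L/∂w₁ = 30

Forward pass:
z = w₁x = 1×3 = 3
h = ReLU(3) = 3
y = w₂h = 1×3 = 3

Backward pass:
∂L/∂y = 2(y - t) = 2(3 - -2) = 10
∂y/∂h = w₂ = 1
∂h/∂z = 1 (ReLU derivative)
∂z/∂w₁ = x = 3

∂L/∂w₁ = 10 × 1 × 1 × 3 = 30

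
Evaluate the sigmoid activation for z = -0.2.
0.4502

sigmoid(-0.2) = 1/(1 + e^(0.2)) = 1/(1 + 1.221) = 0.4502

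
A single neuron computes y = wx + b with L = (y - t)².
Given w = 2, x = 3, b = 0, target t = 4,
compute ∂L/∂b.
∂L/∂b = 4

y = wx + b = (2)(3) + 0 = 6
∂L/∂y = 2(y - t) = 2(6 - 4) = 4
∂y/∂b = 1
∂L/∂b = ∂L/∂y · ∂y/∂b = 4 × 1 = 4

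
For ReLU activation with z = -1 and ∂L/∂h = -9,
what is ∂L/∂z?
∂L/∂z = 0

h = ReLU(-1) = 0
Since z < 0: ∂h/∂z = 0
∂L/∂z = ∂L/∂h · ∂h/∂z = -9 × 0 = 0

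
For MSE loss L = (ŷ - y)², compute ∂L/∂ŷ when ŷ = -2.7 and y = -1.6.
∂L/∂ŷ = -2.2

∂L/∂ŷ = 2(ŷ - y) = 2(-2.7 - -1.6) = 2(-1.1) = -2.2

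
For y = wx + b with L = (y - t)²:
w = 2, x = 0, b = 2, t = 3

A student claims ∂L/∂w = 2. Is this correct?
Incorrect

y = (2)(0) + 2 = 2
∂L/∂y = 2(y - t) = 2(2 - 3) = -2
∂y/∂w = x = 0
∂L/∂w = -2 × 0 = 0

Claimed value: 2
Incorrect: The correct gradient is 0.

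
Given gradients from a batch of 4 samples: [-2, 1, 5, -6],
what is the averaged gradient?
Average gradient = -0.5

Average = (1/4)(-2 + 1 + 5 + -6) = -2/4 = -0.5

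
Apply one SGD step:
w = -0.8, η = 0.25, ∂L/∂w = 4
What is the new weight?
w_new = -1.8

w_new = w - η·∂L/∂w = -0.8 - 0.25×(4) = -0.8 - (1) = -1.8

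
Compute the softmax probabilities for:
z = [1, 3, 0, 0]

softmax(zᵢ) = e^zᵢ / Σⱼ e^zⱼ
p = [0.1096, 0.8098, 0.0403, 0.0403]

exp(z) = [2.718, 20.09, 1, 1]
Sum = 24.8
p = [0.1096, 0.8098, 0.0403, 0.0403]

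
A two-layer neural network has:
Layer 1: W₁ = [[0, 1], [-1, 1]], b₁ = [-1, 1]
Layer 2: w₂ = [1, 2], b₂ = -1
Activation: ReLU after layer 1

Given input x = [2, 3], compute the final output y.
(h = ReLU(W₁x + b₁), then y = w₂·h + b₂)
y = 5

Layer 1 pre-activation: z₁ = [2, 2]
After ReLU: h = [2, 2]
Layer 2 output: y = 1×2 + 2×2 + -1 = 5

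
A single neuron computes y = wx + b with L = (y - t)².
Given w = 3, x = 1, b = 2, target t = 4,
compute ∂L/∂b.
∂L/∂b = 2

y = wx + b = (3)(1) + 2 = 5
∂L/∂y = 2(y - t) = 2(5 - 4) = 2
∂y/∂b = 1
∂L/∂b = ∂L/∂y · ∂y/∂b = 2 × 1 = 2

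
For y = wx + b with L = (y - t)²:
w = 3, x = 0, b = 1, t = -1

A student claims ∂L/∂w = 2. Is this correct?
Incorrect

y = (3)(0) + 1 = 1
∂L/∂y = 2(y - t) = 2(1 - -1) = 4
∂y/∂w = x = 0
∂L/∂w = 4 × 0 = 0

Claimed value: 2
Incorrect: The correct gradient is 0.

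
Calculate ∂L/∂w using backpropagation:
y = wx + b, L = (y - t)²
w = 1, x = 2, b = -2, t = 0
∂L/∂w = 0

y = wx + b = (1)(2) + -2 = 0
∂L/∂y = 2(y - t) = 2(0 - 0) = 0
∂y/∂w = x = 2
∂L/∂w = ∂L/∂y · ∂y/∂w = 0 × 2 = 0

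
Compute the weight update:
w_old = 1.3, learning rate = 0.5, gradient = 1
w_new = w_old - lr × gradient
w_new = 0.8

w_new = w - η·∂L/∂w = 1.3 - 0.5×(1) = 1.3 - (0.5) = 0.8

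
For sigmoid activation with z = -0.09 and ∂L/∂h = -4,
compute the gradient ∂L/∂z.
∂L/∂z = -0.998

σ(-0.09) = 0.4775
σ'(-0.09) = σ(-0.09)(1 - σ(-0.09)) = 0.4775 × 0.5225 = 0.2495
∂L/∂z = ∂L/∂h · σ'(z) = -4 × 0.2495 = -0.998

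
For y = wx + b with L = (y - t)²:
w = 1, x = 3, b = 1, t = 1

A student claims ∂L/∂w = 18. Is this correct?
Correct

y = (1)(3) + 1 = 4
∂L/∂y = 2(y - t) = 2(4 - 1) = 6
∂y/∂w = x = 3
∂L/∂w = 6 × 3 = 18

Claimed value: 18
Correct: The correct gradient is 18.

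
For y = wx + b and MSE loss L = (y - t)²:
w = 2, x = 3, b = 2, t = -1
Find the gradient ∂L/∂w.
∂L/∂w = 54

y = wx + b = (2)(3) + 2 = 8
∂L/∂y = 2(y - t) = 2(8 - -1) = 18
∂y/∂w = x = 3
∂L/∂w = ∂L/∂y · ∂y/∂w = 18 × 3 = 54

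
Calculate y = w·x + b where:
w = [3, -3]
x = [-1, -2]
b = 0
y = 3

y = (3)(-1) + (-3)(-2) + 0 = 3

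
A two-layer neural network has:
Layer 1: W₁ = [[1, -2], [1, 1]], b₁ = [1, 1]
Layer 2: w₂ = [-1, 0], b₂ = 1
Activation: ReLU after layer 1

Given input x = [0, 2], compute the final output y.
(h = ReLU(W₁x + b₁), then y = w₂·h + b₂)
y = 1

Layer 1 pre-activation: z₁ = [-3, 3]
After ReLU: h = [0, 3]
Layer 2 output: y = -1×0 + 0×3 + 1 = 1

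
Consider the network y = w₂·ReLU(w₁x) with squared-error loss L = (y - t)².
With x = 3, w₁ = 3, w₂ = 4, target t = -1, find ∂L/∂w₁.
∂L/∂w₁ = 888

Forward pass:
z = w₁x = 3×3 = 9
h = ReLU(9) = 9
y = w₂h = 4×9 = 36

Backward pass:
∂L/∂y = 2(y - t) = 2(36 - -1) = 74
∂y/∂h = w₂ = 4
∂h/∂z = 1 (ReLU derivative)
∂z/∂w₁ = x = 3

∂L/∂w₁ = 74 × 4 × 1 × 3 = 888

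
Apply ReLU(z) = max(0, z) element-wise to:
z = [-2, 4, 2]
h = [0, 4, 2]

ReLU applied element-wise: max(0,-2)=0, max(0,4)=4, max(0,2)=2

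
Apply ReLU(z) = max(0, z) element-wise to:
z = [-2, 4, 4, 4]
h = [0, 4, 4, 4]

ReLU applied element-wise: max(0,-2)=0, max(0,4)=4, max(0,4)=4, max(0,4)=4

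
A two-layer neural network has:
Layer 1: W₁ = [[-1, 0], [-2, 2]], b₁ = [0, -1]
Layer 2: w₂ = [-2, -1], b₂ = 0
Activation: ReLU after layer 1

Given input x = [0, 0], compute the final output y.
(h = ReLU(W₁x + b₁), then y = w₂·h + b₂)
y = 0

Layer 1 pre-activation: z₁ = [0, -1]
After ReLU: h = [0, 0]
Layer 2 output: y = -2×0 + -1×0 + 0 = 0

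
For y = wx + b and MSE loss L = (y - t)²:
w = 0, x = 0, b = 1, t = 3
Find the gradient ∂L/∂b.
∂L/∂b = -4

y = wx + b = (0)(0) + 1 = 1
∂L/∂y = 2(y - t) = 2(1 - 3) = -4
∂y/∂b = 1
∂L/∂b = ∂L/∂y · ∂y/∂b = -4 × 1 = -4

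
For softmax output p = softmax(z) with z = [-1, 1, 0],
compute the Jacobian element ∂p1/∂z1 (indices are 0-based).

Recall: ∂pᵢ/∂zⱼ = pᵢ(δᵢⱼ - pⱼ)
∂p1/∂z1 = 0.2227

p = softmax(z) = [0.09003, 0.6652, 0.2447]
p1 = 0.6652

∂p1/∂z1 = p1(1 - p1) = 0.6652 × (1 - 0.6652) = 0.2227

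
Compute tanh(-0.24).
-0.2355

tanh(-0.24) = (e^(-0.24) - e^(0.24))/(e^(-0.24) + e^(0.24)) = -0.2355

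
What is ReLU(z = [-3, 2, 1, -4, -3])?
h = [0, 2, 1, 0, 0]

ReLU applied element-wise: max(0,-3)=0, max(0,2)=2, max(0,1)=1, max(0,-4)=0, max(0,-3)=0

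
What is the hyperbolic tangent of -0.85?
-0.6911

tanh(-0.85) = (e^(-0.85) - e^(0.85))/(e^(-0.85) + e^(0.85)) = -0.6911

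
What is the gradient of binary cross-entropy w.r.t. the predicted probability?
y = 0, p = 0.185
∂L/∂p = 1.227

∂L/∂p = -y/p + (1-y)/(1-p) = 0 + 1/0.815 = 1.227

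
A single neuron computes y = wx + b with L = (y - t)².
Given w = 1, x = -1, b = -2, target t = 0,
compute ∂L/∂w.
∂L/∂w = 6

y = wx + b = (1)(-1) + -2 = -3
∂L/∂y = 2(y - t) = 2(-3 - 0) = -6
∂y/∂w = x = -1
∂L/∂w = ∂L/∂y · ∂y/∂w = -6 × -1 = 6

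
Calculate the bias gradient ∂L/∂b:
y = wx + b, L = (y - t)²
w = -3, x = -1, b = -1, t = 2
∂L/∂b = 0

y = wx + b = (-3)(-1) + -1 = 2
∂L/∂y = 2(y - t) = 2(2 - 2) = 0
∂y/∂b = 1
∂L/∂b = ∂L/∂y · ∂y/∂b = 0 × 1 = 0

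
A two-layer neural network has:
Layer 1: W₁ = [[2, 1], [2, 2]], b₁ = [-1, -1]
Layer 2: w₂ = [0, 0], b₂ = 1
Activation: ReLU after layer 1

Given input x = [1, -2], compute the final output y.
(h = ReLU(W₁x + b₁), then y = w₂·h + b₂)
y = 1

Layer 1 pre-activation: z₁ = [-1, -3]
After ReLU: h = [0, 0]
Layer 2 output: y = 0×0 + 0×0 + 1 = 1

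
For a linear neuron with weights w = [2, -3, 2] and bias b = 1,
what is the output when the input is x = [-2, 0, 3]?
y = 3

y = (2)(-2) + (-3)(0) + (2)(3) + 1 = 3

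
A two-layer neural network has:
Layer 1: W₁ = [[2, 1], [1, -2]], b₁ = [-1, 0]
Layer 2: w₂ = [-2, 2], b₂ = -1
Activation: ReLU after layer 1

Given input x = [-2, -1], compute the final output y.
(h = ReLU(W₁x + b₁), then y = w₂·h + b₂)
y = -1

Layer 1 pre-activation: z₁ = [-6, 0]
After ReLU: h = [0, 0]
Layer 2 output: y = -2×0 + 2×0 + -1 = -1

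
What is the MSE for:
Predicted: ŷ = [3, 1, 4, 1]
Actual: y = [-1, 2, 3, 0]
MSE = 4.75

MSE = (1/4)((3--1)² + (1-2)² + (4-3)² + (1-0)²) = (1/4)(16 + 1 + 1 + 1) = 4.75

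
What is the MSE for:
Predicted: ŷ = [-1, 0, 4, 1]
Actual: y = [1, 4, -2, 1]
MSE = 14

MSE = (1/4)((-1-1)² + (0-4)² + (4--2)² + (1-1)²) = (1/4)(4 + 16 + 36 + 0) = 14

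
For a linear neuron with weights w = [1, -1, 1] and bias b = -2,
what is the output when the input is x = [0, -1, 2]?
y = 1

y = (1)(0) + (-1)(-1) + (1)(2) + -2 = 1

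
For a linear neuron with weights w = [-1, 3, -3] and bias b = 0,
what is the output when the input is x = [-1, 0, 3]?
y = -8

y = (-1)(-1) + (3)(0) + (-3)(3) + 0 = -8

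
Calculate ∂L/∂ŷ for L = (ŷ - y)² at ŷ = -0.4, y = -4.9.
∂L/∂ŷ = 9.0

∂L/∂ŷ = 2(ŷ - y) = 2(-0.4 - -4.9) = 2(4.5) = 9.0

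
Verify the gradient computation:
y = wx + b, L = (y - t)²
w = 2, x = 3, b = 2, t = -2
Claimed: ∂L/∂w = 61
Incorrect

y = (2)(3) + 2 = 8
∂L/∂y = 2(y - t) = 2(8 - -2) = 20
∂y/∂w = x = 3
∂L/∂w = 20 × 3 = 60

Claimed value: 61
Incorrect: The correct gradient is 60.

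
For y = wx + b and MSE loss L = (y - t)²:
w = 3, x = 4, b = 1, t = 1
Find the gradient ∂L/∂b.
∂L/∂b = 24

y = wx + b = (3)(4) + 1 = 13
∂L/∂y = 2(y - t) = 2(13 - 1) = 24
∂y/∂b = 1
∂L/∂b = ∂L/∂y · ∂y/∂b = 24 × 1 = 24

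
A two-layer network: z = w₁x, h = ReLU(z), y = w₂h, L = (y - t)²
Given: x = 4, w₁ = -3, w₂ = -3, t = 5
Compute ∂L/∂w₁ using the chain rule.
∂L/∂w₁ = 0

Forward pass:
z = w₁x = -3×4 = -12
h = ReLU(-12) = 0
y = w₂h = -3×0 = 0

Backward pass:
∂L/∂y = 2(y - t) = 2(0 - 5) = -10
∂y/∂h = w₂ = -3
∂h/∂z = 0 (ReLU derivative)
∂z/∂w₁ = x = 4

∂L/∂w₁ = -10 × -3 × 0 × 4 = 0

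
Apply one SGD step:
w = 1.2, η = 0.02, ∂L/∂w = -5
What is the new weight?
w_new = 1.3

w_new = w - η·∂L/∂w = 1.2 - 0.02×(-5) = 1.2 - (-0.1) = 1.3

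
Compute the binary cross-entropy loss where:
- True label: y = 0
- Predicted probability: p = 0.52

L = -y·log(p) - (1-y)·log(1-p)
L = 0.734

L = -0·log(0.52) - 1·log(0.48) = -log(0.48) = 0.734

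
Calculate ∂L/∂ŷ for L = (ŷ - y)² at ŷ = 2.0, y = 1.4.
∂L/∂ŷ = 1.2

∂L/∂ŷ = 2(ŷ - y) = 2(2.0 - 1.4) = 2(0.6) = 1.2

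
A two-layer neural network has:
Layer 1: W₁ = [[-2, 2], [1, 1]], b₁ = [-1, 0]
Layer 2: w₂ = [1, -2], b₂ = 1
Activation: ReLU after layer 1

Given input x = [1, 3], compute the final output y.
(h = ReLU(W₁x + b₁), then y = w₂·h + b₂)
y = -4

Layer 1 pre-activation: z₁ = [3, 4]
After ReLU: h = [3, 4]
Layer 2 output: y = 1×3 + -2×4 + 1 = -4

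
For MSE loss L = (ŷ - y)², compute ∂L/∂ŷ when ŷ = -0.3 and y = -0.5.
∂L/∂ŷ = 0.4

∂L/∂ŷ = 2(ŷ - y) = 2(-0.3 - -0.5) = 2(0.2) = 0.4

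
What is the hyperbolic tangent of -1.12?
-0.8076

tanh(-1.12) = (e^(-1.12) - e^(1.12))/(e^(-1.12) + e^(1.12)) = -0.8076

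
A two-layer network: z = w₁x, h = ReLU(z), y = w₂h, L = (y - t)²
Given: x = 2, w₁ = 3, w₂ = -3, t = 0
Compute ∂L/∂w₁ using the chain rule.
∂L/∂w₁ = 216

Forward pass:
z = w₁x = 3×2 = 6
h = ReLU(6) = 6
y = w₂h = -3×6 = -18

Backward pass:
∂L/∂y = 2(y - t) = 2(-18 - 0) = -36
∂y/∂h = w₂ = -3
∂h/∂z = 1 (ReLU derivative)
∂z/∂w₁ = x = 2

∂L/∂w₁ = -36 × -3 × 1 × 2 = 216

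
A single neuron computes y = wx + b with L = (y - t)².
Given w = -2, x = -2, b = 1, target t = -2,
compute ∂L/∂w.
∂L/∂w = -28

y = wx + b = (-2)(-2) + 1 = 5
∂L/∂y = 2(y - t) = 2(5 - -2) = 14
∂y/∂w = x = -2
∂L/∂w = ∂L/∂y · ∂y/∂w = 14 × -2 = -28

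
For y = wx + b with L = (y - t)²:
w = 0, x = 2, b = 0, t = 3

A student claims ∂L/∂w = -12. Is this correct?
Correct

y = (0)(2) + 0 = 0
∂L/∂y = 2(y - t) = 2(0 - 3) = -6
∂y/∂w = x = 2
∂L/∂w = -6 × 2 = -12

Claimed value: -12
Correct: The correct gradient is -12.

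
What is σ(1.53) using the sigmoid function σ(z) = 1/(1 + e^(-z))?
0.822

sigmoid(1.53) = 1/(1 + e^(-1.53)) = 1/(1 + 0.2165) = 0.822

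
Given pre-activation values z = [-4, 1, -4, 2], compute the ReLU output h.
h = [0, 1, 0, 2]

ReLU applied element-wise: max(0,-4)=0, max(0,1)=1, max(0,-4)=0, max(0,2)=2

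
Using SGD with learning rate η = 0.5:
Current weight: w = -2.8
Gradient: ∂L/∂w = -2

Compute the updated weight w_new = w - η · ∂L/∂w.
w_new = -1.8

w_new = w - η·∂L/∂w = -2.8 - 0.5×(-2) = -2.8 - (-1) = -1.8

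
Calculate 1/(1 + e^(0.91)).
0.287

sigmoid(-0.91) = 1/(1 + e^(0.91)) = 1/(1 + 2.484) = 0.287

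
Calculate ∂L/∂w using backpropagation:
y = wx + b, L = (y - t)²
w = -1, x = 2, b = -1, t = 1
∂L/∂w = -16

y = wx + b = (-1)(2) + -1 = -3
∂L/∂y = 2(y - t) = 2(-3 - 1) = -8
∂y/∂w = x = 2
∂L/∂w = ∂L/∂y · ∂y/∂w = -8 × 2 = -16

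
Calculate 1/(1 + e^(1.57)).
0.1722

sigmoid(-1.57) = 1/(1 + e^(1.57)) = 1/(1 + 4.807) = 0.1722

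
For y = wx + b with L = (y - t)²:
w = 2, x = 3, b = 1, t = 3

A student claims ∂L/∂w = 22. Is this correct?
Incorrect

y = (2)(3) + 1 = 7
∂L/∂y = 2(y - t) = 2(7 - 3) = 8
∂y/∂w = x = 3
∂L/∂w = 8 × 3 = 24

Claimed value: 22
Incorrect: The correct gradient is 24.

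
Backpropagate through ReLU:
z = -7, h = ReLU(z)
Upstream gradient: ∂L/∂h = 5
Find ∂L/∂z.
∂L/∂z = 0

h = ReLU(-7) = 0
Since z < 0: ∂h/∂z = 0
∂L/∂z = ∂L/∂h · ∂h/∂z = 5 × 0 = 0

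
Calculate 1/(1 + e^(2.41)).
0.08241

sigmoid(-2.41) = 1/(1 + e^(2.41)) = 1/(1 + 11.13) = 0.08241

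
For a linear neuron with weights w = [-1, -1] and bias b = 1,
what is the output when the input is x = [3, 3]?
y = -5

y = (-1)(3) + (-1)(3) + 1 = -5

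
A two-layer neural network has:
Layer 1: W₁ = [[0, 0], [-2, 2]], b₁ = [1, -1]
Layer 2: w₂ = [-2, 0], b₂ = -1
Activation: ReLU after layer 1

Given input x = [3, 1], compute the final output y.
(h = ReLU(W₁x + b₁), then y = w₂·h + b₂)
y = -3

Layer 1 pre-activation: z₁ = [1, -5]
After ReLU: h = [1, 0]
Layer 2 output: y = -2×1 + 0×0 + -1 = -3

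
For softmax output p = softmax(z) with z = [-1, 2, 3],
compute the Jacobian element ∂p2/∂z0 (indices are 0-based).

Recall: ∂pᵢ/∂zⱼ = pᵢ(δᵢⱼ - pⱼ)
∂p2/∂z0 = -0.009532

p = softmax(z) = [0.01321, 0.2654, 0.7214]
p2 = 0.7214, p0 = 0.01321

∂p2/∂z0 = -p2 × p0 = -0.7214 × 0.01321 = -0.009532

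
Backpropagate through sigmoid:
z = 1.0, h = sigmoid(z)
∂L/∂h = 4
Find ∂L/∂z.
∂L/∂z = 0.7864

σ(1.0) = 0.7311
σ'(1.0) = σ(1.0)(1 - σ(1.0)) = 0.7311 × 0.2689 = 0.1966
∂L/∂z = ∂L/∂h · σ'(z) = 4 × 0.1966 = 0.7864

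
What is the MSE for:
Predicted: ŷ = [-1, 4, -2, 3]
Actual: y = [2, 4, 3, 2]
MSE = 8.75

MSE = (1/4)((-1-2)² + (4-4)² + (-2-3)² + (3-2)²) = (1/4)(9 + 0 + 25 + 1) = 8.75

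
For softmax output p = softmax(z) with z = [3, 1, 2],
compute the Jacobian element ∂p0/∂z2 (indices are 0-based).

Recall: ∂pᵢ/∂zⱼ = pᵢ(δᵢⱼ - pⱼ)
∂p0/∂z2 = -0.1628

p = softmax(z) = [0.6652, 0.09003, 0.2447]
p0 = 0.6652, p2 = 0.2447

∂p0/∂z2 = -p0 × p2 = -0.6652 × 0.2447 = -0.1628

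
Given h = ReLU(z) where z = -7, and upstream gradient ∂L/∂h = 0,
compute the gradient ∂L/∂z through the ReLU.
∂L/∂z = 0

h = ReLU(-7) = 0
Since z < 0: ∂h/∂z = 0
∂L/∂z = ∂L/∂h · ∂h/∂z = 0 × 0 = 0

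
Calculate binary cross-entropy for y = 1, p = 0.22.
L = 1.514

L = -1·log(0.22) - 0·log(0.78) = -log(0.22) = 1.514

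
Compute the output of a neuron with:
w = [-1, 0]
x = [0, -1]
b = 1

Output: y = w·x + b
y = 1

y = (-1)(0) + (0)(-1) + 1 = 1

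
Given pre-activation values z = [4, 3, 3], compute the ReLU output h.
h = [4, 3, 3]

ReLU applied element-wise: max(0,4)=4, max(0,3)=3, max(0,3)=3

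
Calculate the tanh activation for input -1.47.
-0.8996

tanh(-1.47) = (e^(-1.47) - e^(1.47))/(e^(-1.47) + e^(1.47)) = -0.8996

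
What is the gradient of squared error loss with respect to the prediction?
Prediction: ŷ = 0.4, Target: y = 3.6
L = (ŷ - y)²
∂L/∂ŷ = -6.4

∂L/∂ŷ = 2(ŷ - y) = 2(0.4 - 3.6) = 2(-3.2) = -6.4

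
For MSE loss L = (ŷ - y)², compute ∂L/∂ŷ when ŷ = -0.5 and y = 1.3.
∂L/∂ŷ = -3.6

∂L/∂ŷ = 2(ŷ - y) = 2(-0.5 - 1.3) = 2(-1.8) = -3.6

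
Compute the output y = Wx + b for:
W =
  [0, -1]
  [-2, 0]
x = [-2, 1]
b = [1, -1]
y = [0, 3]

Wx = [0×-2 + -1×1, -2×-2 + 0×1]
   = [-1, 4]
y = Wx + b = [-1 + 1, 4 + -1] = [0, 3]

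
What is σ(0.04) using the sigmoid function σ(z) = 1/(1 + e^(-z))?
0.51

sigmoid(0.04) = 1/(1 + e^(-0.04)) = 1/(1 + 0.9608) = 0.51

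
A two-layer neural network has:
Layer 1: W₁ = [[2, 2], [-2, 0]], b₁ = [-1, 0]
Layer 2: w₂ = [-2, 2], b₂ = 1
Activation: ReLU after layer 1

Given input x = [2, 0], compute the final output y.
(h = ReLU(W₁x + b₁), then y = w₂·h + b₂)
y = -5

Layer 1 pre-activation: z₁ = [3, -4]
After ReLU: h = [3, 0]
Layer 2 output: y = -2×3 + 2×0 + 1 = -5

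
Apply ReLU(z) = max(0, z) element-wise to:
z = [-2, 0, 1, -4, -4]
h = [0, 0, 1, 0, 0]

ReLU applied element-wise: max(0,-2)=0, max(0,0)=0, max(0,1)=1, max(0,-4)=0, max(0,-4)=0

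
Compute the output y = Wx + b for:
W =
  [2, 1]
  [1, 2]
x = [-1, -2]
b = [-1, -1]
y = [-5, -6]

Wx = [2×-1 + 1×-2, 1×-1 + 2×-2]
   = [-4, -5]
y = Wx + b = [-4 + -1, -5 + -1] = [-5, -6]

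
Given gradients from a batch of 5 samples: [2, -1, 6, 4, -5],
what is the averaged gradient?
Average gradient = 1.2

Average = (1/5)(2 + -1 + 6 + 4 + -5) = 6/5 = 1.2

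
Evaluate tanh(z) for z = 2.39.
0.9833

tanh(2.39) = (e^(2.39) - e^(-2.39))/(e^(2.39) + e^(-2.39)) = 0.9833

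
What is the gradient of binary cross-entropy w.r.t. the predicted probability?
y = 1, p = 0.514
∂L/∂p = -1.946

∂L/∂p = -y/p + (1-y)/(1-p) = -1/0.514 + 0 = -1.946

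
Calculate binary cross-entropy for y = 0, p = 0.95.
L = 2.996

L = -0·log(0.95) - 1·log(0.05) = -log(0.05) = 2.996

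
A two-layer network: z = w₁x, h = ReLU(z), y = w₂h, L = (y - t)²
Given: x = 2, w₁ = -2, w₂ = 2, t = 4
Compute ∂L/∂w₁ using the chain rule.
∂L/∂w₁ = 0

Forward pass:
z = w₁x = -2×2 = -4
h = ReLU(-4) = 0
y = w₂h = 2×0 = 0

Backward pass:
∂L/∂y = 2(y - t) = 2(0 - 4) = -8
∂y/∂h = w₂ = 2
∂h/∂z = 0 (ReLU derivative)
∂z/∂w₁ = x = 2

∂L/∂w₁ = -8 × 2 × 0 × 2 = 0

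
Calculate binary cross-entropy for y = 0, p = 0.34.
L = 0.4155

L = -0·log(0.34) - 1·log(0.66) = -log(0.66) = 0.4155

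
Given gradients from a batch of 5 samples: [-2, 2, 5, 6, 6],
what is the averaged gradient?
Average gradient = 3.4

Average = (1/5)(-2 + 2 + 5 + 6 + 6) = 17/5 = 3.4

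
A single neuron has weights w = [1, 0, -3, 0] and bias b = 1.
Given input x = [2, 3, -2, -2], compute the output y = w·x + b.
y = 9

y = (1)(2) + (0)(3) + (-3)(-2) + (0)(-2) + 1 = 9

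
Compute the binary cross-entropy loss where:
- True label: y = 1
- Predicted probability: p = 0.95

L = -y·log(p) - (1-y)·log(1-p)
L = 0.05129

L = -1·log(0.95) - 0·log(0.05) = -log(0.95) = 0.05129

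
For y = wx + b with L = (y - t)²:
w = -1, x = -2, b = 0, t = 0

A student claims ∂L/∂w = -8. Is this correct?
Correct

y = (-1)(-2) + 0 = 2
∂L/∂y = 2(y - t) = 2(2 - 0) = 4
∂y/∂w = x = -2
∂L/∂w = 4 × -2 = -8

Claimed value: -8
Correct: The correct gradient is -8.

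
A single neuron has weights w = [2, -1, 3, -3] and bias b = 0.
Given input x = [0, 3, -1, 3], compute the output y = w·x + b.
y = -15

y = (2)(0) + (-1)(3) + (3)(-1) + (-3)(3) + 0 = -15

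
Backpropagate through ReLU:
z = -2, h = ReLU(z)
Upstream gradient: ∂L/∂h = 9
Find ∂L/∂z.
∂L/∂z = 0

h = ReLU(-2) = 0
Since z < 0: ∂h/∂z = 0
∂L/∂z = ∂L/∂h · ∂h/∂z = 9 × 0 = 0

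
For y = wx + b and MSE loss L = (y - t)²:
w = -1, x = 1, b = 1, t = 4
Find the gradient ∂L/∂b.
∂L/∂b = -8

y = wx + b = (-1)(1) + 1 = 0
∂L/∂y = 2(y - t) = 2(0 - 4) = -8
∂y/∂b = 1
∂L/∂b = ∂L/∂y · ∂y/∂b = -8 × 1 = -8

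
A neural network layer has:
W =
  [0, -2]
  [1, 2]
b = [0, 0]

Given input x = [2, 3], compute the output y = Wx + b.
y = [-6, 8]

Wx = [0×2 + -2×3, 1×2 + 2×3]
   = [-6, 8]
y = Wx + b = [-6 + 0, 8 + 0] = [-6, 8]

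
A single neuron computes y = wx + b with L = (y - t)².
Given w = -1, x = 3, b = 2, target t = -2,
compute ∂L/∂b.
∂L/∂b = 2

y = wx + b = (-1)(3) + 2 = -1
∂L/∂y = 2(y - t) = 2(-1 - -2) = 2
∂y/∂b = 1
∂L/∂b = ∂L/∂y · ∂y/∂b = 2 × 1 = 2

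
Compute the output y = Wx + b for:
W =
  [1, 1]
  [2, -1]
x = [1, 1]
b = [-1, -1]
y = [1, 0]

Wx = [1×1 + 1×1, 2×1 + -1×1]
   = [2, 1]
y = Wx + b = [2 + -1, 1 + -1] = [1, 0]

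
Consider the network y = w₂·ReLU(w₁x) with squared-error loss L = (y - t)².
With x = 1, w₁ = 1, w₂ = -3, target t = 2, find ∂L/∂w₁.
∂L/∂w₁ = 30

Forward pass:
z = w₁x = 1×1 = 1
h = ReLU(1) = 1
y = w₂h = -3×1 = -3

Backward pass:
∂L/∂y = 2(y - t) = 2(-3 - 2) = -10
∂y/∂h = w₂ = -3
∂h/∂z = 1 (ReLU derivative)
∂z/∂w₁ = x = 1

∂L/∂w₁ = -10 × -3 × 1 × 1 = 30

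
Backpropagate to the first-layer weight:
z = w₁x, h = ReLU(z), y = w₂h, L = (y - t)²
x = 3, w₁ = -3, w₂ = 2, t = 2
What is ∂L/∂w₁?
∂L/∂w₁ = 0

Forward pass:
z = w₁x = -3×3 = -9
h = ReLU(-9) = 0
y = w₂h = 2×0 = 0

Backward pass:
∂L/∂y = 2(y - t) = 2(0 - 2) = -4
∂y/∂h = w₂ = 2
∂h/∂z = 0 (ReLU derivative)
∂z/∂w₁ = x = 3

∂L/∂w₁ = -4 × 2 × 0 × 3 = 0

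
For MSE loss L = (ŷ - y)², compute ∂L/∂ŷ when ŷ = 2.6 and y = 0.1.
∂L/∂ŷ = 5.0

∂L/∂ŷ = 2(ŷ - y) = 2(2.6 - 0.1) = 2(2.5) = 5.0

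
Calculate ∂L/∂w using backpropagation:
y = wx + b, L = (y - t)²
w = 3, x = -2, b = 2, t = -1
∂L/∂w = 12

y = wx + b = (3)(-2) + 2 = -4
∂L/∂y = 2(y - t) = 2(-4 - -1) = -6
∂y/∂w = x = -2
∂L/∂w = ∂L/∂y · ∂y/∂w = -6 × -2 = 12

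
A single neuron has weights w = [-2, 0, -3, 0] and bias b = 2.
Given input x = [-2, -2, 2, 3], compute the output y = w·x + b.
y = 0

y = (-2)(-2) + (0)(-2) + (-3)(2) + (0)(3) + 2 = 0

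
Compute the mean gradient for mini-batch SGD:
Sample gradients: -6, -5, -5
Average gradient = -5.333

Average = (1/3)(-6 + -5 + -5) = -16/3 = -5.333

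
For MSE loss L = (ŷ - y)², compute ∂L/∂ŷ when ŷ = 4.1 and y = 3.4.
∂L/∂ŷ = 1.4

∂L/∂ŷ = 2(ŷ - y) = 2(4.1 - 3.4) = 2(0.7) = 1.4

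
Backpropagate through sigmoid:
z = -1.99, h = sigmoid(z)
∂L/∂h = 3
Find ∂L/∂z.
∂L/∂z = 0.3174

σ(-1.99) = 0.1203
σ'(-1.99) = σ(-1.99)(1 - σ(-1.99)) = 0.1203 × 0.8797 = 0.1058
∂L/∂z = ∂L/∂h · σ'(z) = 3 × 0.1058 = 0.3174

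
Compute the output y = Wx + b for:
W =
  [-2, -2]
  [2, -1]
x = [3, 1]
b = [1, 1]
y = [-7, 6]

Wx = [-2×3 + -2×1, 2×3 + -1×1]
   = [-8, 5]
y = Wx + b = [-8 + 1, 5 + 1] = [-7, 6]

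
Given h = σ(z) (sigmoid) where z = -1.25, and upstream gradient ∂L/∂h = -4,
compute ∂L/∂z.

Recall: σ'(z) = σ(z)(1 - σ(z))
∂L/∂z = -0.6924

σ(-1.25) = 0.2227
σ'(-1.25) = σ(-1.25)(1 - σ(-1.25)) = 0.2227 × 0.7773 = 0.1731
∂L/∂z = ∂L/∂h · σ'(z) = -4 × 0.1731 = -0.6924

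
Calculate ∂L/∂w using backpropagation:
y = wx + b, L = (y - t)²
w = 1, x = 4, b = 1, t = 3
∂L/∂w = 16

y = wx + b = (1)(4) + 1 = 5
∂L/∂y = 2(y - t) = 2(5 - 3) = 4
∂y/∂w = x = 4
∂L/∂w = ∂L/∂y · ∂y/∂w = 4 × 4 = 16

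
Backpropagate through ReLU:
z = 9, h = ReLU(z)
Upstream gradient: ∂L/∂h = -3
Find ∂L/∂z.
∂L/∂z = -3

h = ReLU(9) = 9
Since z > 0: ∂h/∂z = 1
∂L/∂z = ∂L/∂h · ∂h/∂z = -3 × 1 = -3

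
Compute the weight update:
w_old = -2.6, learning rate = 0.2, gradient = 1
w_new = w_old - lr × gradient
w_new = -2.8

w_new = w - η·∂L/∂w = -2.6 - 0.2×(1) = -2.6 - (0.2) = -2.8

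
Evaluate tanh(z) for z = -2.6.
-0.989

tanh(-2.6) = (e^(-2.6) - e^(2.6))/(e^(-2.6) + e^(2.6)) = -0.989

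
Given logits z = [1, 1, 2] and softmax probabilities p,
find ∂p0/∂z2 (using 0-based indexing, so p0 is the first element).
∂p0/∂z2 = -0.1221

p = softmax(z) = [0.2119, 0.2119, 0.5761]
p0 = 0.2119, p2 = 0.5761

∂p0/∂z2 = -p0 × p2 = -0.2119 × 0.5761 = -0.1221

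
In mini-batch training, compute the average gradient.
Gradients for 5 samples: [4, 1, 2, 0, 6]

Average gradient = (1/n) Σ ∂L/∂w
Average gradient = 2.6

Average = (1/5)(4 + 1 + 2 + 0 + 6) = 13/5 = 2.6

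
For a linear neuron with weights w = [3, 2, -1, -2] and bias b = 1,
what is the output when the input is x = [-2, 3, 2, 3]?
y = -7

y = (3)(-2) + (2)(3) + (-1)(2) + (-2)(3) + 1 = -7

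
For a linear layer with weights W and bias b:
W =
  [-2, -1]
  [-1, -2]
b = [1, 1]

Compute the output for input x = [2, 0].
y = [-3, -1]

Wx = [-2×2 + -1×0, -1×2 + -2×0]
   = [-4, -2]
y = Wx + b = [-4 + 1, -2 + 1] = [-3, -1]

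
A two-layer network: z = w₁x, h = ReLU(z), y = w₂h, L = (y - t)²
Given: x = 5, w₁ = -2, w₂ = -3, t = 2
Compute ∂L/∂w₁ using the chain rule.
∂L/∂w₁ = 0

Forward pass:
z = w₁x = -2×5 = -10
h = ReLU(-10) = 0
y = w₂h = -3×0 = 0

Backward pass:
∂L/∂y = 2(y - t) = 2(0 - 2) = -4
∂y/∂h = w₂ = -3
∂h/∂z = 0 (ReLU derivative)
∂z/∂w₁ = x = 5

∂L/∂w₁ = -4 × -3 × 0 × 5 = 0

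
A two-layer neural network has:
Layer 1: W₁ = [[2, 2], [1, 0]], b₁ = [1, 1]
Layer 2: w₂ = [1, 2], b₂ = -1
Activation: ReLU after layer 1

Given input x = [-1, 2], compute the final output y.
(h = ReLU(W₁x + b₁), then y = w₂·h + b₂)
y = 2

Layer 1 pre-activation: z₁ = [3, 0]
After ReLU: h = [3, 0]
Layer 2 output: y = 1×3 + 2×0 + -1 = 2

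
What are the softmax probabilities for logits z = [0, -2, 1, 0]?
p = [0.206, 0.0279, 0.5601, 0.206]

exp(z) = [1, 0.1353, 2.718, 1]
Sum = 4.854
p = [0.206, 0.0279, 0.5601, 0.206]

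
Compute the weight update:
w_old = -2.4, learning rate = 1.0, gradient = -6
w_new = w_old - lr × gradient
w_new = 3.6

w_new = w - η·∂L/∂w = -2.4 - 1.0×(-6) = -2.4 - (-6) = 3.6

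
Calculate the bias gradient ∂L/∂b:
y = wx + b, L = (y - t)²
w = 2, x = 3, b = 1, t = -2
∂L/∂b = 18

y = wx + b = (2)(3) + 1 = 7
∂L/∂y = 2(y - t) = 2(7 - -2) = 18
∂y/∂b = 1
∂L/∂b = ∂L/∂y · ∂y/∂b = 18 × 1 = 18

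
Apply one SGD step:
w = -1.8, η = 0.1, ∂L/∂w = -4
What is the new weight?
w_new = -1.4

w_new = w - η·∂L/∂w = -1.8 - 0.1×(-4) = -1.8 - (-0.4) = -1.4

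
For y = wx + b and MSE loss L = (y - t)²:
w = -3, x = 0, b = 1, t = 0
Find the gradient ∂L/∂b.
∂L/∂b = 2

y = wx + b = (-3)(0) + 1 = 1
∂L/∂y = 2(y - t) = 2(1 - 0) = 2
∂y/∂b = 1
∂L/∂b = ∂L/∂y · ∂y/∂b = 2 × 1 = 2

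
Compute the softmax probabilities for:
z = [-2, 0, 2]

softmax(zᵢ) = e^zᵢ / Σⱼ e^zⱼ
p = [0.0159, 0.1173, 0.8668]

exp(z) = [0.1353, 1, 7.389]
Sum = 8.524
p = [0.0159, 0.1173, 0.8668]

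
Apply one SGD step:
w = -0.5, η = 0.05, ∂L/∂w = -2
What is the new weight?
w_new = -0.4

w_new = w - η·∂L/∂w = -0.5 - 0.05×(-2) = -0.5 - (-0.1) = -0.4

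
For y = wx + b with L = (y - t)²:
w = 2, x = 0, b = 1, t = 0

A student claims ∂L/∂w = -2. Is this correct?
Incorrect

y = (2)(0) + 1 = 1
∂L/∂y = 2(y - t) = 2(1 - 0) = 2
∂y/∂w = x = 0
∂L/∂w = 2 × 0 = 0

Claimed value: -2
Incorrect: The correct gradient is 0.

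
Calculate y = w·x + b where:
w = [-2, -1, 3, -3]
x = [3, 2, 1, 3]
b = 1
y = -13

y = (-2)(3) + (-1)(2) + (3)(1) + (-3)(3) + 1 = -13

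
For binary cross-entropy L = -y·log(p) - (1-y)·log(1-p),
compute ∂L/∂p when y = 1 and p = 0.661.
∂L/∂p = -1.513

∂L/∂p = -y/p + (1-y)/(1-p) = -1/0.661 + 0 = -1.513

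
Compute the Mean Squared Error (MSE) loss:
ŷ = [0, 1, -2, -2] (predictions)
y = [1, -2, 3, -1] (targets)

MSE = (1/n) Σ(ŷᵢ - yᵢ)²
MSE = 9

MSE = (1/4)((0-1)² + (1--2)² + (-2-3)² + (-2--1)²) = (1/4)(1 + 9 + 25 + 1) = 9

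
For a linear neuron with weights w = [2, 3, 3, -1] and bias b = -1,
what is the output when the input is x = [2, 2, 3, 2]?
y = 16

y = (2)(2) + (3)(2) + (3)(3) + (-1)(2) + -1 = 16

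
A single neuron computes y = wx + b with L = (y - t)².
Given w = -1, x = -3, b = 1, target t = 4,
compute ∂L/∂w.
∂L/∂w = 0

y = wx + b = (-1)(-3) + 1 = 4
∂L/∂y = 2(y - t) = 2(4 - 4) = 0
∂y/∂w = x = -3
∂L/∂w = ∂L/∂y · ∂y/∂w = 0 × -3 = 0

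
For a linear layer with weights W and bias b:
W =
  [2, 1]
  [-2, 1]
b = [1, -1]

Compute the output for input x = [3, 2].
y = [9, -5]

Wx = [2×3 + 1×2, -2×3 + 1×2]
   = [8, -4]
y = Wx + b = [8 + 1, -4 + -1] = [9, -5]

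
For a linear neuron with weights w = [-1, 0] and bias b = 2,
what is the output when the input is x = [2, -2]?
y = 0

y = (-1)(2) + (0)(-2) + 2 = 0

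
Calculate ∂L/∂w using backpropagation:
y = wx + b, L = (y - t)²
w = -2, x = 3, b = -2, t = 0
∂L/∂w = -48

y = wx + b = (-2)(3) + -2 = -8
∂L/∂y = 2(y - t) = 2(-8 - 0) = -16
∂y/∂w = x = 3
∂L/∂w = ∂L/∂y · ∂y/∂w = -16 × 3 = -48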